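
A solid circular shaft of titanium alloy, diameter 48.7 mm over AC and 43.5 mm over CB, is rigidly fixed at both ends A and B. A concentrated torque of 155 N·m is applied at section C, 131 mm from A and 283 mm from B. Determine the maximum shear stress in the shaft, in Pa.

5.28e6 Pa

Compatibility: T_A·a/J_AC = T_B·b/J_CB with T_A + T_B = T₀.
J_AC = 5.52×10^-7 m⁴, J_CB = 3.52×10^-7 m⁴, so T_A = T₀·(J_AC/a)/((J_AC/a)+(J_CB/b)) = 119.7 N·m, T_B = 35.28 N·m.
τ in each portion: τ_AC = 5.28×10^6 Pa, τ_CB = 2.18×10^6 Pa; maximum is in AC.
τ_max = T_AC·r/J = 119.7·0.0244/5.52×10^-7 = 5.279×10^6 Pa.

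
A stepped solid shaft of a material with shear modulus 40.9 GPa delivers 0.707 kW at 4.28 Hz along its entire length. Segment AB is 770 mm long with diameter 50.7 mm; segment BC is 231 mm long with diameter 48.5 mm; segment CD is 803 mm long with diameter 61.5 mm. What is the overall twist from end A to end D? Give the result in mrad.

1.40 mrad

ω = 2π·4.28 = 26.89 rad/s, so T = P/ω = 0.707×10³ / 26.89 = 26.29 N·m.
J_AB = π(0.0507)⁴/32 = 6.49×10^-7 m⁴; J_BC = π(0.0485)⁴/32 = 5.43×10^-7 m⁴; J_CD = π(0.0615)⁴/32 = 1.40×10^-6 m⁴.
θ = (T/G)·Σ L_i/J_i = (26.29/40.9×10⁹)·(0.770/6.49×10^-7 + 0.231/5.43×10^-7 + 0.803/1.40×10^-6) = 1.404×10^-3 rad.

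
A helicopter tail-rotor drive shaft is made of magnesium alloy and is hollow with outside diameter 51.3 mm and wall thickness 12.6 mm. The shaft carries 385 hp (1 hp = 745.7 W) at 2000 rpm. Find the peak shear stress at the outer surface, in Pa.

5.54e7 Pa

ω = 2π·2000/60 = 209.4 rad/s, so T = P/ω = 385×745.7 / 209.4 = 1371 N·m.
J = π(d_o⁴ − d_i⁴)/32 = π(0.0513⁴ − 0.0261⁴)/32 = 6.344×10^-7 m⁴.
τ_max = T·r/J = 1371 × 0.0256 / 6.344×10^-7 = 5.542×10^7 Pa.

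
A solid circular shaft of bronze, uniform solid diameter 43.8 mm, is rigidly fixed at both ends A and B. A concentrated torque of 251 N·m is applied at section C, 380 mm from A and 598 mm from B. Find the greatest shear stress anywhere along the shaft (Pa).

With uniform GJ and both ends fixed, compatibility θ_AC = θ_CB gives T_A·a = T_B·b, together with T_A + T_B = T₀.
T_A = T₀·b/(a+b) = 251.0·598/978.0 = 153.5 N·m; T_B = 97.53 N·m.
τ in each portion: τ_AC = 9.30×10^6 Pa, τ_CB = 5.91×10^6 Pa; maximum is in AC.
τ_max = T_AC·r/J = 153.5·0.0219/3.61×10^-7 = 9.302×10^6 Pa.

9.30e6 Pa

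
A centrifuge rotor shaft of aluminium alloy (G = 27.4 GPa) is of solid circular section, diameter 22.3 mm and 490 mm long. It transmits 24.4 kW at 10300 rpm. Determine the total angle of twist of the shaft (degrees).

ω = 2π·10300/60 = 1079 rad/s, so T = P/ω = 24.4×10³ / 1079 = 22.62 N·m.
J = πd⁴/32 = π(0.0223)⁴/32 = 2.428×10^-8 m⁴.
θ = T·L/(G·J) = 22.62 × 0.490 / (27.4×10⁹ × 2.428×10^-8) = 0.01666 rad.

0.955°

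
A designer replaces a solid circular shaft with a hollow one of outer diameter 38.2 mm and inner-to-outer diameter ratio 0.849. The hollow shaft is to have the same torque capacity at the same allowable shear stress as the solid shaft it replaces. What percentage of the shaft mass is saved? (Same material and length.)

Equal τ_max and T ⇒ the solid shaft needs d_s³ = d_o³(1−k⁴), so d_s = 38.2·(1−0.849⁴)^(1/3) = 29.92 mm.
Area ratio A_h/A_s = d_o²(1−k²)/d_s² = (1−k²)/(1−k⁴)^(2/3) = 0.4551.
Mass saving = 1 − 0.4551 = 54.5 %.

54.5 %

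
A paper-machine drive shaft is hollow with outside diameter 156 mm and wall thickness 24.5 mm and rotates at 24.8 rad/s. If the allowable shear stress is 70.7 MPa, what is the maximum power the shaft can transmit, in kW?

J = π(d_o⁴ − d_i⁴)/32 = π(0.156⁴ − 0.107⁴)/32 = 4.527×10^-5 m⁴.
T_max = τ_allow·J/r = 7.07×10^7 × 4.527×10^-5 / 0.0780 = 41040 N·m.
ω = 24.8 rad/s, so P_max = T_max·ω = 1.018×10^6 W.

1020 kW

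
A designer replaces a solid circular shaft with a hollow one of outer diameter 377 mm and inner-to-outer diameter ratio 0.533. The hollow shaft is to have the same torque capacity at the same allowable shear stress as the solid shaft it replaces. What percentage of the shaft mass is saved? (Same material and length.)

Equal τ_max and T ⇒ the solid shaft needs d_s³ = d_o³(1−k⁴), so d_s = 377·(1−0.533⁴)^(1/3) = 366.6 mm.
Area ratio A_h/A_s = d_o²(1−k²)/d_s² = (1−k²)/(1−k⁴)^(2/3) = 0.7572.
Mass saving = 1 − 0.7572 = 24.3 %.

24.3 %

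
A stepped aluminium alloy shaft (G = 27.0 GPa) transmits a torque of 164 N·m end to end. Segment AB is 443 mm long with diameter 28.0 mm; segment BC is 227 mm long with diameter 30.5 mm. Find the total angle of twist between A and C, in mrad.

60.8 mrad

J_AB = π(0.0280)⁴/32 = 6.03×10^-8 m⁴; J_BC = π(0.0305)⁴/32 = 8.50×10^-8 m⁴.
θ = (T/G)·Σ L_i/J_i = (164.0/27.0×10⁹)·(0.443/6.03×10^-8 + 0.227/8.50×10^-8) = 0.06082 rad.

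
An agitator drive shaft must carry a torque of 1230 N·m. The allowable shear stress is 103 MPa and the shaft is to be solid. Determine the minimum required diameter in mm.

39.3 mm

For a solid shaft τ_max = 16T/(πd³), so d = (16T/(π τ_allow))^(1/3) = (16·1230/(π·1.03×10^8))^(1/3) = 0.03933 m.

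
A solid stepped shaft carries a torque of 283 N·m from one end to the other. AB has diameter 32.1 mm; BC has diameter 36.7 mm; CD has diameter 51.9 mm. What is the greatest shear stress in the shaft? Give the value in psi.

Under the same torque, τ_max = 16T/(πd³) is largest where d is smallest — segment AB (d = 32.1 mm).
τ_max = 16·283.0/(π·(0.0321)³) = 4.358×10^7 Pa.

6320 psi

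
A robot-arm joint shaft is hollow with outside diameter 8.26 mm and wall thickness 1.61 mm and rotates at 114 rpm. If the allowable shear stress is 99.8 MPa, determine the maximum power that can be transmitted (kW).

0.114 kW

J = π(d_o⁴ − d_i⁴)/32 = π(0.00826⁴ − 0.00504⁴)/32 = 3.937×10^-10 m⁴.
T_max = τ_allow·J/r = 9.98×10^7 × 3.937×10^-10 / 0.00413 = 9.513 N·m.
ω = 2π·114/60 = 11.94 rad/s, so P_max = T_max·ω = 113.6 W.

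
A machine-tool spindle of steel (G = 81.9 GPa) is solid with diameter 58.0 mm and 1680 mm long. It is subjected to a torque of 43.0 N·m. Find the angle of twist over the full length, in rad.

7.94e-4 rad

J = πd⁴/32 = π(0.0580)⁴/32 = 1.111×10^-6 m⁴.
θ = T·L/(G·J) = 43.00 × 1.68 / (81.9×10⁹ × 1.111×10^-6) = 7.939×10^-4 rad.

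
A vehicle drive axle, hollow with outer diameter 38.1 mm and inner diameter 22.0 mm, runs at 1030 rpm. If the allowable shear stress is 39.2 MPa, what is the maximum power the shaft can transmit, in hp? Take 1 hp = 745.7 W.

J = π(d_o⁴ − d_i⁴)/32 = π(0.0381⁴ − 0.0220⁴)/32 = 1.839×10^-7 m⁴.
T_max = τ_allow·J/r = 3.92×10^7 × 1.839×10^-7 / 0.0191 = 378.4 N·m.
ω = 2π·1030/60 = 107.9 rad/s, so P_max = T_max·ω = 4.081×10^4 W.

54.7 hp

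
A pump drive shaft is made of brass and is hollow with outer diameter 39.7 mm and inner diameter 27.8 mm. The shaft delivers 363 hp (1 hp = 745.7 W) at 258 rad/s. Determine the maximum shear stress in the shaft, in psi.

ω = 258 rad/s, so T = P/ω = 363×745.7 / 258.0 = 1049 N·m.
J = π(d_o⁴ − d_i⁴)/32 = π(0.0397⁴ − 0.0278⁴)/32 = 1.852×10^-7 m⁴.
τ_max = T·r/J = 1049 × 0.0199 / 1.852×10^-7 = 1.124×10^8 Pa.

16300 psi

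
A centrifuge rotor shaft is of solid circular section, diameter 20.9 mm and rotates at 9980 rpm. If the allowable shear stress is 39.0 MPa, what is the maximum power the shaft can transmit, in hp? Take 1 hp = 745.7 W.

98.0 hp

J = πd⁴/32 = π(0.0209)⁴/32 = 1.873×10^-8 m⁴.
T_max = τ_allow·J/r = 3.90×10^7 × 1.873×10^-8 / 0.0104 = 69.91 N·m.
ω = 2π·9980/60 = 1045 rad/s, so P_max = T_max·ω = 7.306×10^4 W.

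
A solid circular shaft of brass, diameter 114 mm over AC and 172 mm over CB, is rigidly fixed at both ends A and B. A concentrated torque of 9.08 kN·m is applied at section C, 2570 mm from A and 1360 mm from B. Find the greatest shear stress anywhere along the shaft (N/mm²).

Compatibility: T_A·a/J_AC = T_B·b/J_CB with T_A + T_B = T₀.
J_AC = 1.66×10^-5 m⁴, J_CB = 8.59×10^-5 m⁴, so T_A = T₀·(J_AC/a)/((J_AC/a)+(J_CB/b)) = 841.3 N·m, T_B = 8239 N·m.
τ in each portion: τ_AC = 2.89×10^6 Pa, τ_CB = 8.25×10^6 Pa; maximum is in CB.
τ_max = T_CB·r/J = 8239·0.0860/8.59×10^-5 = 8.246×10^6 Pa.

8.25 N/mm²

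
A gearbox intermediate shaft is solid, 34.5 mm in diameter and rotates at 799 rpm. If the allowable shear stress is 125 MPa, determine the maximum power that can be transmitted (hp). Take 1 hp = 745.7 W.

113 hp

J = πd⁴/32 = π(0.0345)⁴/32 = 1.391×10^-7 m⁴.
T_max = τ_allow·J/r = 1.25×10^8 × 1.391×10^-7 / 0.0173 = 1008 N·m.
ω = 2π·799/60 = 83.67 rad/s, so P_max = T_max·ω = 8.433×10^4 W.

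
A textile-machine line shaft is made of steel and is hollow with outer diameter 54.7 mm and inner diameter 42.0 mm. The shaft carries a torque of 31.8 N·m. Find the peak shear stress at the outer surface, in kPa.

1520 kPa

J = π(d_o⁴ − d_i⁴)/32 = π(0.0547⁴ − 0.0420⁴)/32 = 5.734×10^-7 m⁴.
τ_max = T·r/J = 31.80 × 0.0274 / 5.734×10^-7 = 1.517×10^6 Pa.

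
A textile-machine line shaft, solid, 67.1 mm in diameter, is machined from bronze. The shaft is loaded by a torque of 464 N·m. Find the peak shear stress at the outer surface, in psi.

1130 psi

J = πd⁴/32 = π(0.0671)⁴/32 = 1.990×10^-6 m⁴.
τ_max = T·r/J = 464.0 × 0.0335 / 1.990×10^-6 = 7.822×10^6 Pa.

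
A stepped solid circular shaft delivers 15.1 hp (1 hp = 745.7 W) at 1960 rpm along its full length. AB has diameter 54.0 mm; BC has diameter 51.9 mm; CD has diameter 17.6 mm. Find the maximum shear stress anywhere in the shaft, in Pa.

5.12e7 Pa

ω = 2π·1960/60 = 205.3 rad/s, so T = P/ω = 15.1×745.7 / 205.3 = 54.86 N·m.
Under the same torque, τ_max = 16T/(πd³) is largest where d is smallest — segment CD (d = 17.6 mm).
τ_max = 16·54.86/(π·(0.0176)³) = 5.125×10^7 Pa.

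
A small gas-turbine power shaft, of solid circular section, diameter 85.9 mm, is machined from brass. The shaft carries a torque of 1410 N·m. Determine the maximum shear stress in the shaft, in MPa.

11.3 MPa

J = πd⁴/32 = π(0.0859)⁴/32 = 5.345×10^-6 m⁴.
τ_max = T·r/J = 1410 × 0.0430 / 5.345×10^-6 = 1.133×10^7 Pa.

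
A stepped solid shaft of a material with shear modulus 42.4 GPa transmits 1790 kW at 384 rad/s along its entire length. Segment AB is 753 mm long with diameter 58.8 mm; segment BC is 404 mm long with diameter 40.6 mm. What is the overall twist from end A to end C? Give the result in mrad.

ω = 384 rad/s, so T = P/ω = 1790×10³ / 384.0 = 4661 N·m.
J_AB = π(0.0588)⁴/32 = 1.17×10^-6 m⁴; J_BC = π(0.0406)⁴/32 = 2.67×10^-7 m⁴.
θ = (T/G)·Σ L_i/J_i = (4661/42.4×10⁹)·(0.753/1.17×10^-6 + 0.404/2.67×10^-7) = 0.2370 rad.

237 mrad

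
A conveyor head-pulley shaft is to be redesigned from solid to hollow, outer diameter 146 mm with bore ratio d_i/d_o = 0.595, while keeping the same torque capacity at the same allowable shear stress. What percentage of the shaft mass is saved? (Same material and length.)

29.4 %

Equal τ_max and T ⇒ the solid shaft needs d_s³ = d_o³(1−k⁴), so d_s = 146·(1−0.595⁴)^(1/3) = 139.6 mm.
Area ratio A_h/A_s = d_o²(1−k²)/d_s² = (1−k²)/(1−k⁴)^(2/3) = 0.7063.
Mass saving = 1 − 0.7063 = 29.4 %.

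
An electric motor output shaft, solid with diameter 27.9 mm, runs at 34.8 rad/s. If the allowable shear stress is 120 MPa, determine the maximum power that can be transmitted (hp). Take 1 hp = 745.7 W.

23.9 hp

J = πd⁴/32 = π(0.0279)⁴/32 = 5.949×10^-8 m⁴.
T_max = τ_allow·J/r = 1.20×10^8 × 5.949×10^-8 / 0.0139 = 511.7 N·m.
ω = 34.8 rad/s, so P_max = T_max·ω = 1.781×10^4 W.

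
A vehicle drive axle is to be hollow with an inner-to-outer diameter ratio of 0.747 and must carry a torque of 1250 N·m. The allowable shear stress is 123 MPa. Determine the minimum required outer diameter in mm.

For a hollow shaft with d_i/d_o = 0.747: τ_max = 16T/(π d_o³ (1−k⁴)), so d_o = [16T/(π τ_allow (1−k⁴))]^(1/3) = [16·1250/(π·1.23×10^8·0.6886)]^(1/3) = 0.04220 m.

42.2 mm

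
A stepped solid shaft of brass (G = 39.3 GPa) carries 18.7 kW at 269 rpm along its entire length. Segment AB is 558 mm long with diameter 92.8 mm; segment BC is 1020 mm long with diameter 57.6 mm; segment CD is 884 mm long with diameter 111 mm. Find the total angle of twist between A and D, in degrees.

1.05°

ω = 2π·269/60 = 28.17 rad/s, so T = P/ω = 18.7×10³ / 28.17 = 663.8 N·m.
J_AB = π(0.0928)⁴/32 = 7.28×10^-6 m⁴; J_BC = π(0.0576)⁴/32 = 1.08×10^-6 m⁴; J_CD = π(0.111)⁴/32 = 1.49×10^-5 m⁴.
θ = (T/G)·Σ L_i/J_i = (663.8/39.3×10⁹)·(0.558/7.28×10^-6 + 1.02/1.08×10^-6 + 0.884/1.49×10^-5) = 0.01824 rad.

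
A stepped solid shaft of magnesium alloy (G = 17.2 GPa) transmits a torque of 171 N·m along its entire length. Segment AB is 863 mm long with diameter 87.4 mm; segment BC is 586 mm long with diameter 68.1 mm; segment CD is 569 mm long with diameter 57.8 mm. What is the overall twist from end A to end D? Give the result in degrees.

0.540°

J_AB = π(0.0874)⁴/32 = 5.73×10^-6 m⁴; J_BC = π(0.0681)⁴/32 = 2.11×10^-6 m⁴; J_CD = π(0.0578)⁴/32 = 1.10×10^-6 m⁴.
θ = (T/G)·Σ L_i/J_i = (171.0/17.2×10⁹)·(0.863/5.73×10^-6 + 0.586/2.11×10^-6 + 0.569/1.10×10^-6) = 9.419×10^-3 rad.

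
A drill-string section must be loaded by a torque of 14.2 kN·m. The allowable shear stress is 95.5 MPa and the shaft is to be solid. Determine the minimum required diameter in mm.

91.1 mm

For a solid shaft τ_max = 16T/(πd³), so d = (16T/(π τ_allow))^(1/3) = (16·14200/(π·9.55×10^7))^(1/3) = 0.09115 m.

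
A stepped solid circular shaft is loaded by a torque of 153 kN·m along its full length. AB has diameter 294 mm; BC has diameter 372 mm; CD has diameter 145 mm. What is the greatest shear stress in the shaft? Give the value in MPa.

256 MPa

Under the same torque, τ_max = 16T/(πd³) is largest where d is smallest — segment CD (d = 145 mm).
τ_max = 16·153000/(π·(0.145)³) = 2.556×10^8 Pa.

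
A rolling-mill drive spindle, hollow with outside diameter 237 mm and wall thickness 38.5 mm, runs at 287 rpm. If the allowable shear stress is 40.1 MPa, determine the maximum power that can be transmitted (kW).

2500 kW

J = π(d_o⁴ − d_i⁴)/32 = π(0.237⁴ − 0.160⁴)/32 = 2.454×10^-4 m⁴.
T_max = τ_allow·J/r = 4.01×10^7 × 2.454×10^-4 / 0.118 = 83040 N·m.
ω = 2π·287/60 = 30.05 rad/s, so P_max = T_max·ω = 2.496×10^6 W.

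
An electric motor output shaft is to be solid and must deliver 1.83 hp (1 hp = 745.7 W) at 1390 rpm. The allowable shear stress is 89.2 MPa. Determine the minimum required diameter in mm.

8.12 mm

ω = 2π·1390/60 = 145.6 rad/s, so T = P/ω = 1.83×745.7 / 145.6 = 9.375 N·m.
For a solid shaft τ_max = 16T/(πd³), so d = (16T/(π τ_allow))^(1/3) = (16·9.375/(π·8.92×10^7))^(1/3) = 0.008119 m.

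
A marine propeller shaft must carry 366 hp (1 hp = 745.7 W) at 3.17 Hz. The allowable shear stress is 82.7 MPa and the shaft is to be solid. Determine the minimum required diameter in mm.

94.5 mm

ω = 2π·3.17 = 19.92 rad/s, so T = P/ω = 366×745.7 / 19.92 = 13700 N·m.
For a solid shaft τ_max = 16T/(πd³), so d = (16T/(π τ_allow))^(1/3) = (16·13700/(π·8.27×10^7))^(1/3) = 0.09450 m.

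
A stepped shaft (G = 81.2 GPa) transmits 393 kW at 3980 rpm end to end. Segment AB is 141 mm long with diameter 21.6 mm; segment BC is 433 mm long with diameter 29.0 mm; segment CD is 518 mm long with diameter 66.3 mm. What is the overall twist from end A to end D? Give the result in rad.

ω = 2π·3980/60 = 416.8 rad/s, so T = P/ω = 393×10³ / 416.8 = 942.9 N·m.
J_AB = π(0.0216)⁴/32 = 2.14×10^-8 m⁴; J_BC = π(0.0290)⁴/32 = 6.94×10^-8 m⁴; J_CD = π(0.0663)⁴/32 = 1.90×10^-6 m⁴.
θ = (T/G)·Σ L_i/J_i = (942.9/81.2×10⁹)·(0.141/2.14×10^-8 + 0.433/6.94×10^-8 + 0.518/1.90×10^-6) = 0.1522 rad.

0.152 rad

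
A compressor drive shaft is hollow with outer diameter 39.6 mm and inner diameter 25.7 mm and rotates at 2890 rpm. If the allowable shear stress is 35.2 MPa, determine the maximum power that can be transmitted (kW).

107 kW

J = π(d_o⁴ − d_i⁴)/32 = π(0.0396⁴ − 0.0257⁴)/32 = 1.986×10^-7 m⁴.
T_max = τ_allow·J/r = 3.52×10^7 × 1.986×10^-7 / 0.0198 = 353.1 N·m.
ω = 2π·2890/60 = 302.6 rad/s, so P_max = T_max·ω = 1.068×10^5 W.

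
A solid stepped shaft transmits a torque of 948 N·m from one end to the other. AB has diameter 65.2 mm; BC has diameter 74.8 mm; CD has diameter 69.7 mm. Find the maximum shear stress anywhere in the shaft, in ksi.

Under the same torque, τ_max = 16T/(πd³) is largest where d is smallest — segment AB (d = 65.2 mm).
τ_max = 16·948.0/(π·(0.0652)³) = 1.742×10^7 Pa.

2.53 ksi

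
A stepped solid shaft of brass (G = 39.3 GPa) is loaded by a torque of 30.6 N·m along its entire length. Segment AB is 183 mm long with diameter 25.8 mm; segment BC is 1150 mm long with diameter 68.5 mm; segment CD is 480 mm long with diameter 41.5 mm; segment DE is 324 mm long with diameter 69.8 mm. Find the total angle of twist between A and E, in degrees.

J_AB = π(0.0258)⁴/32 = 4.35×10^-8 m⁴; J_BC = π(0.0685)⁴/32 = 2.16×10^-6 m⁴; J_CD = π(0.0415)⁴/32 = 2.91×10^-7 m⁴; J_DE = π(0.0698)⁴/32 = 2.33×10^-6 m⁴.
θ = (T/G)·Σ L_i/J_i = (30.60/39.3×10⁹)·(0.183/4.35×10^-8 + 1.15/2.16×10^-6 + 0.480/2.91×10^-7 + 0.324/2.33×10^-6) = 5.082×10^-3 rad.

0.291°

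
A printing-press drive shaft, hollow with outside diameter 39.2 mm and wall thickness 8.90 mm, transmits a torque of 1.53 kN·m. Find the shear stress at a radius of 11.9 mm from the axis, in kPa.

J = π(d_o⁴ − d_i⁴)/32 = π(0.0392⁴ − 0.0214⁴)/32 = 2.112×10^-7 m⁴.
Shear stress varies linearly with radius: τ = T·r/J = 1530 × 0.0119 / 2.112×10^-7 = 8.620×10^7 Pa.

86200 kPa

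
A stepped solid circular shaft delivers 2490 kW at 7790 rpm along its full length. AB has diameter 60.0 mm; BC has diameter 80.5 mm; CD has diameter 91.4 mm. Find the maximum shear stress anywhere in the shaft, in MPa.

ω = 2π·7790/60 = 815.8 rad/s, so T = P/ω = 2490×10³ / 815.8 = 3052 N·m.
Under the same torque, τ_max = 16T/(πd³) is largest where d is smallest — segment AB (d = 60.0 mm).
τ_max = 16·3052/(π·(0.0600)³) = 7.197×10^7 Pa.

72.0 MPa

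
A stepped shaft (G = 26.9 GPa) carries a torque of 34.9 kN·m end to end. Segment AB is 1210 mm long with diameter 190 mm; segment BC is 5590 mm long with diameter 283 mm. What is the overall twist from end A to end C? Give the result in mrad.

23.8 mrad

J_AB = π(0.190)⁴/32 = 1.28×10^-4 m⁴; J_BC = π(0.283)⁴/32 = 6.30×10^-4 m⁴.
θ = (T/G)·Σ L_i/J_i = (34900/26.9×10⁹)·(1.21/1.28×10^-4 + 5.59/6.30×10^-4) = 0.02379 rad.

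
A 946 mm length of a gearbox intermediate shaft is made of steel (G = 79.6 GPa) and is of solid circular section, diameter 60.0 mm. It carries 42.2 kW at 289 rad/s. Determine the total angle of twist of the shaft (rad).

0.00136 rad

ω = 289 rad/s, so T = P/ω = 42.2×10³ / 289.0 = 146.0 N·m.
J = πd⁴/32 = π(0.0600)⁴/32 = 1.272×10^-6 m⁴.
θ = T·L/(G·J) = 146.0 × 0.946 / (79.6×10⁹ × 1.272×10^-6) = 1.364×10^-3 rad.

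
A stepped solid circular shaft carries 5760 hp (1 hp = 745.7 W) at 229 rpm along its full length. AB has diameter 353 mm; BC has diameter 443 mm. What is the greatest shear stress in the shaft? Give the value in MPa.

ω = 2π·229/60 = 23.98 rad/s, so T = P/ω = 5760×745.7 / 23.98 = 179100 N·m.
Under the same torque, τ_max = 16T/(πd³) is largest where d is smallest — segment AB (d = 353 mm).
τ_max = 16·179100/(π·(0.353)³) = 2.074×10^7 Pa.

20.7 MPa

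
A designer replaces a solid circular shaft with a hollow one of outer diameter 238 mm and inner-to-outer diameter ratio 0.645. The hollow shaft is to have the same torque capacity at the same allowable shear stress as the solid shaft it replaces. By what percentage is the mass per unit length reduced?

Equal τ_max and T ⇒ the solid shaft needs d_s³ = d_o³(1−k⁴), so d_s = 238·(1−0.645⁴)^(1/3) = 223.4 mm.
Area ratio A_h/A_s = d_o²(1−k²)/d_s² = (1−k²)/(1−k⁴)^(2/3) = 0.6629.
Mass saving = 1 − 0.6629 = 33.7 %.

33.7 %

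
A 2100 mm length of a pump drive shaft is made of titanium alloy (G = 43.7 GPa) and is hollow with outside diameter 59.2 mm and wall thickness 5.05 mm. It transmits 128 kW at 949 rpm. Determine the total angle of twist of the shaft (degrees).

5.58°

ω = 2π·949/60 = 99.38 rad/s, so T = P/ω = 128×10³ / 99.38 = 1288 N·m.
J = π(d_o⁴ − d_i⁴)/32 = π(0.0592⁴ − 0.0491⁴)/32 = 6.352×10^-7 m⁴.
θ = T·L/(G·J) = 1288 × 2.10 / (43.7×10⁹ × 6.352×10^-7) = 0.09744 rad.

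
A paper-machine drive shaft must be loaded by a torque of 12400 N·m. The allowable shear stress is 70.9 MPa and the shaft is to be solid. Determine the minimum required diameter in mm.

96.2 mm

For a solid shaft τ_max = 16T/(πd³), so d = (16T/(π τ_allow))^(1/3) = (16·12400/(π·7.09×10^7))^(1/3) = 0.09622 m.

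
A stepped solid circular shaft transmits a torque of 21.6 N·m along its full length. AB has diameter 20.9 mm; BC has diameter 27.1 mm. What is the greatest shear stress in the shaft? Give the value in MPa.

Under the same torque, τ_max = 16T/(πd³) is largest where d is smallest — segment AB (d = 20.9 mm).
τ_max = 16·21.60/(π·(0.0209)³) = 1.205×10^7 Pa.

12.0 MPa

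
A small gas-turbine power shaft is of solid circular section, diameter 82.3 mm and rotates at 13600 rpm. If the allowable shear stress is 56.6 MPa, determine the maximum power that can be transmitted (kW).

J = πd⁴/32 = π(0.0823)⁴/32 = 4.504×10^-6 m⁴.
T_max = τ_allow·J/r = 5.66×10^7 × 4.504×10^-6 / 0.0411 = 6195 N·m.
ω = 2π·13600/60 = 1424 rad/s, so P_max = T_max·ω = 8.823×10^6 W.

8820 kW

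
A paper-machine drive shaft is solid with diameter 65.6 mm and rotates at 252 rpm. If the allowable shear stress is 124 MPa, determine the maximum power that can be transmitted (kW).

J = πd⁴/32 = π(0.0656)⁴/32 = 1.818×10^-6 m⁴.
T_max = τ_allow·J/r = 1.24×10^8 × 1.818×10^-6 / 0.0328 = 6873 N·m.
ω = 2π·252/60 = 26.39 rad/s, so P_max = T_max·ω = 1.814×10^5 W.

181 kW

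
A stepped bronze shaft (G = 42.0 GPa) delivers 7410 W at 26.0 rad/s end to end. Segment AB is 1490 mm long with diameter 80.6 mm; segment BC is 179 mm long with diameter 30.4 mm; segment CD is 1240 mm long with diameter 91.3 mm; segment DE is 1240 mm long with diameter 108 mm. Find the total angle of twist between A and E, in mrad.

ω = 26.0 rad/s, so T = P/ω = 7410 / 26.00 = 285.0 N·m.
J_AB = π(0.0806)⁴/32 = 4.14×10^-6 m⁴; J_BC = π(0.0304)⁴/32 = 8.38×10^-8 m⁴; J_CD = π(0.0913)⁴/32 = 6.82×10^-6 m⁴; J_DE = π(0.108)⁴/32 = 1.34×10^-5 m⁴.
θ = (T/G)·Σ L_i/J_i = (285.0/42.0×10⁹)·(1.49/4.14×10^-6 + 0.179/8.38×10^-8 + 1.24/6.82×10^-6 + 1.24/1.34×10^-5) = 0.01879 rad.

18.8 mrad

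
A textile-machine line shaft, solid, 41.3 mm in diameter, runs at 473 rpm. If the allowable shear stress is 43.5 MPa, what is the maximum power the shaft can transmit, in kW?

29.8 kW

J = πd⁴/32 = π(0.0413)⁴/32 = 2.856×10^-7 m⁴.
T_max = τ_allow·J/r = 4.35×10^7 × 2.856×10^-7 / 0.0206 = 601.7 N·m.
ω = 2π·473/60 = 49.53 rad/s, so P_max = T_max·ω = 2.980×10^4 W.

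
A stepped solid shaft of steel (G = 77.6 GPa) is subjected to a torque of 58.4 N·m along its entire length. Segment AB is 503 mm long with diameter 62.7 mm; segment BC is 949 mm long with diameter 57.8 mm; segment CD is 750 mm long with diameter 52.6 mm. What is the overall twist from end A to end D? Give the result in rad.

J_AB = π(0.0627)⁴/32 = 1.52×10^-6 m⁴; J_BC = π(0.0578)⁴/32 = 1.10×10^-6 m⁴; J_CD = π(0.0526)⁴/32 = 7.52×10^-7 m⁴.
θ = (T/G)·Σ L_i/J_i = (58.40/77.6×10⁹)·(0.503/1.52×10^-6 + 0.949/1.10×10^-6 + 0.750/7.52×10^-7) = 1.652×10^-3 rad.

0.00165 rad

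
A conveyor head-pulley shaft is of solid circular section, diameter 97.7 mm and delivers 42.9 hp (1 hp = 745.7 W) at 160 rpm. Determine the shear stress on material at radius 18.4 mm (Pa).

ω = 2π·160/60 = 16.76 rad/s, so T = P/ω = 42.9×745.7 / 16.76 = 1909 N·m.
J = πd⁴/32 = π(0.0977)⁴/32 = 8.945×10^-6 m⁴.
Shear stress varies linearly with radius: τ = T·r/J = 1909 × 0.0184 / 8.945×10^-6 = 3.927×10^6 Pa.

3.93e6 Pa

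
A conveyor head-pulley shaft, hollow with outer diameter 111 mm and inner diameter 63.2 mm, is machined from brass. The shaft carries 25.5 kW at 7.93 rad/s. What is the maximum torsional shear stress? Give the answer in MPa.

ω = 7.93 rad/s, so T = P/ω = 25.5×10³ / 7.930 = 3216 N·m.
J = π(d_o⁴ − d_i⁴)/32 = π(0.111⁴ − 0.0632⁴)/32 = 1.334×10^-5 m⁴.
τ_max = T·r/J = 3216 × 0.0555 / 1.334×10^-5 = 1.338×10^7 Pa.

13.4 MPa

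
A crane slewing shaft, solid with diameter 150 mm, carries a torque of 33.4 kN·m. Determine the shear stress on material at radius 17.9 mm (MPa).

J = πd⁴/32 = π(0.150)⁴/32 = 4.970×10^-5 m⁴.
Shear stress varies linearly with radius: τ = T·r/J = 33400 × 0.0179 / 4.970×10^-5 = 1.203×10^7 Pa.

12.0 MPa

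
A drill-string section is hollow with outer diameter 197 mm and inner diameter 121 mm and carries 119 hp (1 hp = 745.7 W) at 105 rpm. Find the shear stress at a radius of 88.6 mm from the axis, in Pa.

5.64e6 Pa

ω = 2π·105/60 = 11.00 rad/s, so T = P/ω = 119×745.7 / 11.00 = 8070 N·m.
J = π(d_o⁴ − d_i⁴)/32 = π(0.197⁴ − 0.121⁴)/32 = 1.268×10^-4 m⁴.
Shear stress varies linearly with radius: τ = T·r/J = 8070 × 0.0886 / 1.268×10^-4 = 5.638×10^6 Pa.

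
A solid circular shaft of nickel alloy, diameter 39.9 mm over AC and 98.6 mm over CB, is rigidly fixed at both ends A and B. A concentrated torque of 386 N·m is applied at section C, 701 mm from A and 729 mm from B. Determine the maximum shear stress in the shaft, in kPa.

2000 kPa

Compatibility: T_A·a/J_AC = T_B·b/J_CB with T_A + T_B = T₀.
J_AC = 2.49×10^-7 m⁴, J_CB = 9.28×10^-6 m⁴, so T_A = T₀·(J_AC/a)/((J_AC/a)+(J_CB/b)) = 10.47 N·m, T_B = 375.5 N·m.
τ in each portion: τ_AC = 8.40×10^5 Pa, τ_CB = 2.00×10^6 Pa; maximum is in CB.
τ_max = T_CB·r/J = 375.5·0.0493/9.28×10^-6 = 1.995×10^6 Pa.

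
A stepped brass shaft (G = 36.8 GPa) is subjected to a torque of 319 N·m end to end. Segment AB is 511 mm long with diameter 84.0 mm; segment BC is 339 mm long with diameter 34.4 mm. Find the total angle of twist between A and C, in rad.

0.0223 rad

J_AB = π(0.0840)⁴/32 = 4.89×10^-6 m⁴; J_BC = π(0.0344)⁴/32 = 1.37×10^-7 m⁴.
θ = (T/G)·Σ L_i/J_i = (319.0/36.8×10⁹)·(0.511/4.89×10^-6 + 0.339/1.37×10^-7) = 0.02228 rad.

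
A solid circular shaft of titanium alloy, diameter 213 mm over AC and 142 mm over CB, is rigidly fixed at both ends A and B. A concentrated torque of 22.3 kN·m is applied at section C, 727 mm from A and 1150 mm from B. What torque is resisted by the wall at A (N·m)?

Compatibility: T_A·a/J_AC = T_B·b/J_CB with T_A + T_B = T₀.
J_AC = 2.02×10^-4 m⁴, J_CB = 3.99×10^-5 m⁴, so T_A = T₀·(J_AC/a)/((J_AC/a)+(J_CB/b)) = 19820 N·m, T_B = 2476 N·m.

19800 N·m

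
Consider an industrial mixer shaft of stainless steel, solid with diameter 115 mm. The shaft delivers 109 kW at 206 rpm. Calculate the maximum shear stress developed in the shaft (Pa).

1.69e7 Pa

ω = 2π·206/60 = 21.57 rad/s, so T = P/ω = 109×10³ / 21.57 = 5053 N·m.
J = πd⁴/32 = π(0.115)⁴/32 = 1.717×10^-5 m⁴.
τ_max = T·r/J = 5053 × 0.0575 / 1.717×10^-5 = 1.692×10^7 Pa.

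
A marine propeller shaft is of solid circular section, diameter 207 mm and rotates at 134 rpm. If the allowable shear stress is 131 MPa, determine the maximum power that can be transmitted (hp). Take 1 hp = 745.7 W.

4290 hp

J = πd⁴/32 = π(0.207)⁴/32 = 1.803×10^-4 m⁴.
T_max = τ_allow·J/r = 1.31×10^8 × 1.803×10^-4 / 0.103 = 228100 N·m.
ω = 2π·134/60 = 14.03 rad/s, so P_max = T_max·ω = 3.201×10^6 W.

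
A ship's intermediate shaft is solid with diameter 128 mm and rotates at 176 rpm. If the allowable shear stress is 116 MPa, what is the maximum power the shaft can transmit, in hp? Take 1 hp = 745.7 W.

J = πd⁴/32 = π(0.128)⁴/32 = 2.635×10^-5 m⁴.
T_max = τ_allow·J/r = 1.16×10^8 × 2.635×10^-5 / 0.0640 = 47770 N·m.
ω = 2π·176/60 = 18.43 rad/s, so P_max = T_max·ω = 8.804×10^5 W.

1180 hp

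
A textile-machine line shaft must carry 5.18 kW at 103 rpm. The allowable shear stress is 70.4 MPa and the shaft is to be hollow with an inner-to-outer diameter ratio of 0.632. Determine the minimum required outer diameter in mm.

34.6 mm

ω = 2π·103/60 = 10.79 rad/s, so T = P/ω = 5.18×10³ / 10.79 = 480.2 N·m.
For a hollow shaft with d_i/d_o = 0.632: τ_max = 16T/(π d_o³ (1−k⁴)), so d_o = [16T/(π τ_allow (1−k⁴))]^(1/3) = [16·480.2/(π·7.04×10^7·0.8405)]^(1/3) = 0.03458 m.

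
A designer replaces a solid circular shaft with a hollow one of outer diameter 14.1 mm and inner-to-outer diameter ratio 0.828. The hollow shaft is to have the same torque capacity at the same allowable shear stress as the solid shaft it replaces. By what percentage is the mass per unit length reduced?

52.0 %

Equal τ_max and T ⇒ the solid shaft needs d_s³ = d_o³(1−k⁴), so d_s = 14.1·(1−0.828⁴)^(1/3) = 11.41 mm.
Area ratio A_h/A_s = d_o²(1−k²)/d_s² = (1−k²)/(1−k⁴)^(2/3) = 0.4801.
Mass saving = 1 − 0.4801 = 52.0 %.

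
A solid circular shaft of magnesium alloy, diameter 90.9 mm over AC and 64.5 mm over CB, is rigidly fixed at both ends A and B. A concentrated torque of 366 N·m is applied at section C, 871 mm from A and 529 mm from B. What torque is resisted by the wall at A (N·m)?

Compatibility: T_A·a/J_AC = T_B·b/J_CB with T_A + T_B = T₀.
J_AC = 6.70×10^-6 m⁴, J_CB = 1.70×10^-6 m⁴, so T_A = T₀·(J_AC/a)/((J_AC/a)+(J_CB/b)) = 258.2 N·m, T_B = 107.8 N·m.

258 N·m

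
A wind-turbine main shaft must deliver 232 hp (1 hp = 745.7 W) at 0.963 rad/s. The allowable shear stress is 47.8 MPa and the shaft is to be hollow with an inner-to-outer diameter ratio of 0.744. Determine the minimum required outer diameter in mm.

ω = 0.963 rad/s, so T = P/ω = 232×745.7 / 0.9630 = 179600 N·m.
For a hollow shaft with d_i/d_o = 0.744: τ_max = 16T/(π d_o³ (1−k⁴)), so d_o = [16T/(π τ_allow (1−k⁴))]^(1/3) = [16·179600/(π·4.78×10^7·0.6936)]^(1/3) = 0.3022 m.

302 mm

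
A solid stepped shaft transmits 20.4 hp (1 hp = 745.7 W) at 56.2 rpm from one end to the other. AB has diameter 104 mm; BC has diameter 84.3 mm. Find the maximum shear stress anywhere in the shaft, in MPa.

22.0 MPa

ω = 2π·56.2/60 = 5.885 rad/s, so T = P/ω = 20.4×745.7 / 5.885 = 2585 N·m.
Under the same torque, τ_max = 16T/(πd³) is largest where d is smallest — segment BC (d = 84.3 mm).
τ_max = 16·2585/(π·(0.0843)³) = 2.197×10^7 Pa.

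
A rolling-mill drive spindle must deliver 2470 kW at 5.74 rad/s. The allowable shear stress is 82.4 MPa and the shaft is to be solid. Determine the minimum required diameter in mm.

298 mm

ω = 5.74 rad/s, so T = P/ω = 2470×10³ / 5.740 = 430300 N·m.
For a solid shaft τ_max = 16T/(πd³), so d = (16T/(π τ_allow))^(1/3) = (16·430300/(π·8.24×10^7))^(1/3) = 0.2985 m.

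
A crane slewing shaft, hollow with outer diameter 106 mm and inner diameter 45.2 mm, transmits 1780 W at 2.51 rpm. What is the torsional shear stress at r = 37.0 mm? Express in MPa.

20.9 MPa

ω = 2π·2.51/60 = 0.2628 rad/s, so T = P/ω = 1780 / 0.2628 = 6772 N·m.
J = π(d_o⁴ − d_i⁴)/32 = π(0.106⁴ − 0.0452⁴)/32 = 1.198×10^-5 m⁴.
Shear stress varies linearly with radius: τ = T·r/J = 6772 × 0.0370 / 1.198×10^-5 = 2.091×10^7 Pa.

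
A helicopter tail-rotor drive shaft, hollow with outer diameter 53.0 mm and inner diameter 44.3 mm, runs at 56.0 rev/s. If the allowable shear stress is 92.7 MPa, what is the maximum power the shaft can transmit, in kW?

J = π(d_o⁴ − d_i⁴)/32 = π(0.0530⁴ − 0.0443⁴)/32 = 3.965×10^-7 m⁴.
T_max = τ_allow·J/r = 9.27×10^7 × 3.965×10^-7 / 0.0265 = 1387 N·m.
ω = 2π·56.0 = 351.9 rad/s, so P_max = T_max·ω = 4.881×10^5 W.

488 kW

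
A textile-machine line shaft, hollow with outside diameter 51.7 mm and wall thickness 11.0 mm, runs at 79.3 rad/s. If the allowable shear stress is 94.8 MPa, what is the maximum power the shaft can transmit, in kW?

182 kW

J = π(d_o⁴ − d_i⁴)/32 = π(0.0517⁴ − 0.0297⁴)/32 = 6.250×10^-7 m⁴.
T_max = τ_allow·J/r = 9.48×10^7 × 6.250×10^-7 / 0.0259 = 2292 N·m.
ω = 79.3 rad/s, so P_max = T_max·ω = 1.818×10^5 W.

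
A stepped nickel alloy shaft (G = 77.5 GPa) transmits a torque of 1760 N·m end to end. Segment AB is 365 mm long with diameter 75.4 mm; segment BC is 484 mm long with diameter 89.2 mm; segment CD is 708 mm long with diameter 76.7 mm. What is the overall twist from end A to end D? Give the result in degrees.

J_AB = π(0.0754)⁴/32 = 3.17×10^-6 m⁴; J_BC = π(0.0892)⁴/32 = 6.22×10^-6 m⁴; J_CD = π(0.0767)⁴/32 = 3.40×10^-6 m⁴.
θ = (T/G)·Σ L_i/J_i = (1760/77.5×10⁹)·(0.365/3.17×10^-6 + 0.484/6.22×10^-6 + 0.708/3.40×10^-6) = 9.113×10^-3 rad.

0.522°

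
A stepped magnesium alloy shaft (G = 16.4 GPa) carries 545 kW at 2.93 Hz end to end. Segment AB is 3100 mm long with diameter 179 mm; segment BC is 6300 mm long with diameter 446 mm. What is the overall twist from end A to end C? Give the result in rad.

0.0584 rad

ω = 2π·2.93 = 18.41 rad/s, so T = P/ω = 545×10³ / 18.41 = 29600 N·m.
J_AB = π(0.179)⁴/32 = 1.01×10^-4 m⁴; J_BC = π(0.446)⁴/32 = 3.88×10^-3 m⁴.
θ = (T/G)·Σ L_i/J_i = (29600/16.4×10⁹)·(3.10/1.01×10^-4 + 6.30/3.88×10^-3) = 0.05845 rad.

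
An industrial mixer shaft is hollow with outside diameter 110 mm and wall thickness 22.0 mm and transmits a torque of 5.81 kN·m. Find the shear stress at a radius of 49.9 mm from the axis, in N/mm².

J = π(d_o⁴ − d_i⁴)/32 = π(0.110⁴ − 0.0660⁴)/32 = 1.251×10^-5 m⁴.
Shear stress varies linearly with radius: τ = T·r/J = 5810 × 0.0499 / 1.251×10^-5 = 2.317×10^7 Pa.

23.2 N/mm²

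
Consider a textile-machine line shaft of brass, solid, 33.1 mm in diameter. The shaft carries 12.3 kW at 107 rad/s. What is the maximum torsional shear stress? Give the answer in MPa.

ω = 107 rad/s, so T = P/ω = 12.3×10³ / 107.0 = 115.0 N·m.
J = πd⁴/32 = π(0.0331)⁴/32 = 1.178×10^-7 m⁴.
τ_max = T·r/J = 115.0 × 0.0166 / 1.178×10^-7 = 1.614×10^7 Pa.

16.1 MPa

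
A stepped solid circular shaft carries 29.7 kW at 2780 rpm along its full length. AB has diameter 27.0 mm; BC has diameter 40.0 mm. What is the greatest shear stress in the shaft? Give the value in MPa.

ω = 2π·2780/60 = 291.1 rad/s, so T = P/ω = 29.7×10³ / 291.1 = 102.0 N·m.
Under the same torque, τ_max = 16T/(πd³) is largest where d is smallest — segment AB (d = 27.0 mm).
τ_max = 16·102.0/(π·(0.0270)³) = 2.640×10^7 Pa.

26.4 MPa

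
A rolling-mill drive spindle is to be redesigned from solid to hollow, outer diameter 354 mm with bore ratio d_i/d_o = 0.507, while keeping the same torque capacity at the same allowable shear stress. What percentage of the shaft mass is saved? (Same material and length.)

Equal τ_max and T ⇒ the solid shaft needs d_s³ = d_o³(1−k⁴), so d_s = 354·(1−0.507⁴)^(1/3) = 346.0 mm.
Area ratio A_h/A_s = d_o²(1−k²)/d_s² = (1−k²)/(1−k⁴)^(2/3) = 0.7776.
Mass saving = 1 − 0.7776 = 22.2 %.

22.2 %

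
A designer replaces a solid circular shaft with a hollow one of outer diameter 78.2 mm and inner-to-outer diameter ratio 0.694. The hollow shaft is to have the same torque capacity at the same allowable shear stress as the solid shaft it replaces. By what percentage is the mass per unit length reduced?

38.2 %

Equal τ_max and T ⇒ the solid shaft needs d_s³ = d_o³(1−k⁴), so d_s = 78.2·(1−0.694⁴)^(1/3) = 71.61 mm.
Area ratio A_h/A_s = d_o²(1−k²)/d_s² = (1−k²)/(1−k⁴)^(2/3) = 0.6181.
Mass saving = 1 − 0.6181 = 38.2 %.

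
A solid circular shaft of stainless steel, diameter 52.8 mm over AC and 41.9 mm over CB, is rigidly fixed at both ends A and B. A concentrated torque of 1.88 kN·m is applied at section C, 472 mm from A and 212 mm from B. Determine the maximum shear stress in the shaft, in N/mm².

61.0 N/mm²

Compatibility: T_A·a/J_AC = T_B·b/J_CB with T_A + T_B = T₀.
J_AC = 7.63×10^-7 m⁴, J_CB = 3.03×10^-7 m⁴, so T_A = T₀·(J_AC/a)/((J_AC/a)+(J_CB/b)) = 998.4 N·m, T_B = 881.6 N·m.
τ in each portion: τ_AC = 3.45×10^7 Pa, τ_CB = 6.10×10^7 Pa; maximum is in CB.
τ_max = T_CB·r/J = 881.6·0.0209/3.03×10^-7 = 6.103×10^7 Pa.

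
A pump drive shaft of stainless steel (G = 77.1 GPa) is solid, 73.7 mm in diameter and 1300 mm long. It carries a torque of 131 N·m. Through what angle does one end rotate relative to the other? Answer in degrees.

J = πd⁴/32 = π(0.0737)⁴/32 = 2.896×10^-6 m⁴.
θ = T·L/(G·J) = 131.0 × 1.30 / (77.1×10⁹ × 2.896×10^-6) = 7.626×10^-4 rad.

0.0437°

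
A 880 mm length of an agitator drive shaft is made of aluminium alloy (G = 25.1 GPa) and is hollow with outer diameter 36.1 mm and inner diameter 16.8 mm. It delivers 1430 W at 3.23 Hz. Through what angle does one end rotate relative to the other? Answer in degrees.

0.891°

ω = 2π·3.23 = 20.29 rad/s, so T = P/ω = 1430 / 20.29 = 70.46 N·m.
J = π(d_o⁴ − d_i⁴)/32 = π(0.0361⁴ − 0.0168⁴)/32 = 1.589×10^-7 m⁴.
θ = T·L/(G·J) = 70.46 × 0.880 / (25.1×10⁹ × 1.589×10^-7) = 0.01555 rad.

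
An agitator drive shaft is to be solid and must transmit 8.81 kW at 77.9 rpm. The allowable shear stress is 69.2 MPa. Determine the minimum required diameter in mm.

43.0 mm

ω = 2π·77.9/60 = 8.158 rad/s, so T = P/ω = 8.81×10³ / 8.158 = 1080 N·m.
For a solid shaft τ_max = 16T/(πd³), so d = (16T/(π τ_allow))^(1/3) = (16·1080/(π·6.92×10^7))^(1/3) = 0.04300 m.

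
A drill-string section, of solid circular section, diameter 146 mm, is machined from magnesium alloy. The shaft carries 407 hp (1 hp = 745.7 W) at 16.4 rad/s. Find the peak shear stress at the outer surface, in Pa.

3.03e7 Pa

ω = 16.4 rad/s, so T = P/ω = 407×745.7 / 16.40 = 18510 N·m.
J = πd⁴/32 = π(0.146)⁴/32 = 4.461×10^-5 m⁴.
τ_max = T·r/J = 18510 × 0.0730 / 4.461×10^-5 = 3.028×10^7 Pa.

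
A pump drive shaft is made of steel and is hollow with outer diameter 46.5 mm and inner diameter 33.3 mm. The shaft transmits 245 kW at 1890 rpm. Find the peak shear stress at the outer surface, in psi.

ω = 2π·1890/60 = 197.9 rad/s, so T = P/ω = 245×10³ / 197.9 = 1238 N·m.
J = π(d_o⁴ − d_i⁴)/32 = π(0.0465⁴ − 0.0333⁴)/32 = 3.383×10^-7 m⁴.
τ_max = T·r/J = 1238 × 0.0232 / 3.383×10^-7 = 8.508×10^7 Pa.

12300 psi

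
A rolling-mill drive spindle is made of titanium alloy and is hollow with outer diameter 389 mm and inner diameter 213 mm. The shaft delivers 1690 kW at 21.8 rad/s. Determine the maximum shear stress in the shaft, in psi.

1070 psi

ω = 21.8 rad/s, so T = P/ω = 1690×10³ / 21.80 = 77520 N·m.
J = π(d_o⁴ − d_i⁴)/32 = π(0.389⁴ − 0.213⁴)/32 = 2.046×10^-3 m⁴.
τ_max = T·r/J = 77520 × 0.195 / 2.046×10^-3 = 7.370×10^6 Pa.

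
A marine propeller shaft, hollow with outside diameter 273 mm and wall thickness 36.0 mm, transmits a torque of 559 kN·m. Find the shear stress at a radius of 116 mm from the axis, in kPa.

168000 kPa

J = π(d_o⁴ − d_i⁴)/32 = π(0.273⁴ − 0.201⁴)/32 = 3.851×10^-4 m⁴.
Shear stress varies linearly with radius: τ = T·r/J = 559000 × 0.116 / 3.851×10^-4 = 1.684×10^8 Pa.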